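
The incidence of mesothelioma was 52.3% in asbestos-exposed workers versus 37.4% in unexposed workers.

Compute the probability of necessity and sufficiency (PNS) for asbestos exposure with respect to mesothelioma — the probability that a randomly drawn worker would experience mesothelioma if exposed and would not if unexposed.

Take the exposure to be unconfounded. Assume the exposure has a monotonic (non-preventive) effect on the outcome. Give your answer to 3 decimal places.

p₁ = 0.523, p₀ = 0.374.
Under exogeneity and monotonicity, PNS = p₁ − p₀.
PNS = 0.523 − 0.374 = 0.149

PNS ≈ 0.149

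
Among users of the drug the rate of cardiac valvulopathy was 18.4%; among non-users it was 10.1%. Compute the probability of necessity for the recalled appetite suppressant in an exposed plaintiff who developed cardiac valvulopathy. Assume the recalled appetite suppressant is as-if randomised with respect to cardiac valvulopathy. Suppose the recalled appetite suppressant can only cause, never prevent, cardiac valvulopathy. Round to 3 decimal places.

PN ≈ 0.451

p₁ = 0.184, p₀ = 0.101.
Under exogeneity and monotonicity, PN = (p₁ − p₀) / p₁.
PN = (0.184 − 0.101) / 0.184 = 0.083 / 0.184 ≈ 0.4511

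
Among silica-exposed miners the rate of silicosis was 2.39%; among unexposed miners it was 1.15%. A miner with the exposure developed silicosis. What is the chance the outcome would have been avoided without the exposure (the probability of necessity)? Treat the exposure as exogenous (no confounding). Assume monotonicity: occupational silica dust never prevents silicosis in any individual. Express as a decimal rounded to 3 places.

p₁ = 0.0239, p₀ = 0.0115.
Under exogeneity and monotonicity, PN = (p₁ − p₀) / p₁.
PN = (0.0239 − 0.0115) / 0.0239 = 0.0124 / 0.0239 ≈ 0.5188

PN ≈ 0.519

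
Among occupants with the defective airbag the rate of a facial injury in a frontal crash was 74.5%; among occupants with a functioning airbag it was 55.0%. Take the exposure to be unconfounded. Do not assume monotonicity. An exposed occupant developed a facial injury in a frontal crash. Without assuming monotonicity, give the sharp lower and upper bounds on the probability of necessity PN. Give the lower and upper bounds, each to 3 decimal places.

p₁ = 0.745, p₀ = 0.55.
Under exogeneity alone the bounds on PN are max{0,(p₁−p₀)/p₁} ≤ PN ≤ min{1,(1−p₀)/p₁}.
  lower = (p₁ − p₀)/p₁ = 0.195 / 0.745 ≈ 0.2617
  upper = min{1, (1 − p₀)/p₁} = 0.45 / 0.745 ≈ 0.6040

0.262 ≤ PN ≤ 0.604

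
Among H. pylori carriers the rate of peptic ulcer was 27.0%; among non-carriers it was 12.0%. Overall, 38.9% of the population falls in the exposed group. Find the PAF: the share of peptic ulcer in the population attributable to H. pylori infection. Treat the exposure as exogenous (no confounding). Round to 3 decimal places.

p₁ = 0.27, p₀ = 0.12.
Overall risk P(Y=1) = π·p₁ + (1−π)·p₀ = 0.389×0.27 + 0.611×0.12 = 0.17835.
Under exogeneity, PAF = [P(Y=1) − p₀] / P(Y=1).
PAF = (0.17835 − 0.12) / 0.17835 ≈ 0.3272

PAF ≈ 0.327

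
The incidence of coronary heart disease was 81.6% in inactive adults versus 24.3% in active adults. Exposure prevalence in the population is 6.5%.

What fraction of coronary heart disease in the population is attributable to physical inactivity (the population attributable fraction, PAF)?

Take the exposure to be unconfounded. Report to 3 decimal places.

p₁ = 0.816, p₀ = 0.243.
Overall risk P(Y=1) = π·p₁ + (1−π)·p₀ = 0.065×0.816 + 0.935×0.243 = 0.28025.
Under exogeneity, PAF = [P(Y=1) − p₀] / P(Y=1).
PAF = (0.28025 − 0.243) / 0.28025 ≈ 0.1329

PAF ≈ 0.133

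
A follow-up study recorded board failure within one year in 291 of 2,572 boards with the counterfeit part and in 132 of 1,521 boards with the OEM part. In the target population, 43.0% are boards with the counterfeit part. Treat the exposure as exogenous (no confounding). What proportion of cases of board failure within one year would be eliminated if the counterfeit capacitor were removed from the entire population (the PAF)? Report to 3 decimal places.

p₁ = P(outcome | exposed) = 291/2572 = 0.11314
p₀ = P(outcome | unexposed) = 132/1521 = 0.086785
Overall risk P(Y=1) = π·p₁ + (1−π)·p₀ = 0.43×0.11314 + 0.57×0.086785 = 0.098118.
Under exogeneity, PAF = [P(Y=1) − p₀] / P(Y=1).
PAF = (0.098118 − 0.086785) / 0.098118 ≈ 0.1155

PAF ≈ 0.116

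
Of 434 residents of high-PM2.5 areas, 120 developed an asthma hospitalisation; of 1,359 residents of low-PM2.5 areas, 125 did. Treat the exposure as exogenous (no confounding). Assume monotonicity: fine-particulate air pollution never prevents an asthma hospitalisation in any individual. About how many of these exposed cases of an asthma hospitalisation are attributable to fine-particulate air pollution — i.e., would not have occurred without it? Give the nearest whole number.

about 80 cases

p₁ = P(outcome | exposed) = 120/434 = 0.2765
p₀ = P(outcome | unexposed) = 125/1359 = 0.091979
PN = (p₁ − p₀)/p₁ = (0.2765 − 0.091979) / 0.2765 ≈ 0.66734.
Attributable cases ≈ PN × (exposed cases) = 0.66734 × 120 ≈ 80.08.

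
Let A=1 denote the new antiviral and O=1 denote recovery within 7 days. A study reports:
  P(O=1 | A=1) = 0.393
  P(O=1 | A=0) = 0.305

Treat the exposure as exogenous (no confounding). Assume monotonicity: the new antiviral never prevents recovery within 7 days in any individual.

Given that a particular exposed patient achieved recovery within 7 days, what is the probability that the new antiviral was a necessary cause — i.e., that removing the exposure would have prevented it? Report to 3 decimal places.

Let p₁ = 0.393, p₀ = 0.305.
Under exogeneity and monotonicity, PN = (p₁ − p₀) / p₁.
PN = (0.393 − 0.305) / 0.393 = 0.088 / 0.393 ≈ 0.2239

PN ≈ 0.224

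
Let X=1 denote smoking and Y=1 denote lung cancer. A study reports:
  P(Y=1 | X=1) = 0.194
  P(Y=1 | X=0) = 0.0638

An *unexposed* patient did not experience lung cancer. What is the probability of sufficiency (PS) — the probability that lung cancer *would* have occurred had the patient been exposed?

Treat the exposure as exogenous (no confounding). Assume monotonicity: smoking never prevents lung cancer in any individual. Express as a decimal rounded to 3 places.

PS ≈ 0.139

Let p₁ = 0.194, p₀ = 0.0638.
Under exogeneity and monotonicity, PS = (p₁ − p₀) / (1 − p₀).
PS = (0.194 − 0.0638) / (1 − 0.0638) = 0.1302 / 0.9362 ≈ 0.1391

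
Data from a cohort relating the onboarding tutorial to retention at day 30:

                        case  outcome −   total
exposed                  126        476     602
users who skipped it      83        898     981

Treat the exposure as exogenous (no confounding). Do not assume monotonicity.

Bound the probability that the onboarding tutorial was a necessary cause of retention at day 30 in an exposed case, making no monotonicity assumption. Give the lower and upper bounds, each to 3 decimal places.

p₁ = P(outcome | exposed) = 126/602 = 0.2093
p₀ = P(outcome | unexposed) = 83/981 = 0.084608
Under exogeneity alone the bounds on PN are max{0,(p₁−p₀)/p₁} ≤ PN ≤ min{1,(1−p₀)/p₁}.
  lower = (p₁ − p₀)/p₁ = 0.12469 / 0.2093 ≈ 0.5958
  upper = min{1, (1 − p₀)/p₁} = 0.91539 / 0.2093 ≈ 4.3735 → capped at 1

0.596 ≤ PN ≤ 1.000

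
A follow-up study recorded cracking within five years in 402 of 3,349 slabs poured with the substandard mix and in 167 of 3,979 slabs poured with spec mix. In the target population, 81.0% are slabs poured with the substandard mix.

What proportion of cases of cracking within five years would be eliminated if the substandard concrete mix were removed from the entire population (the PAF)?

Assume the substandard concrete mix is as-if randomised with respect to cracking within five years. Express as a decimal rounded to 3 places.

PAF ≈ 0.601

p₁ = P(outcome | exposed) = 402/3349 = 0.12004
p₀ = P(outcome | unexposed) = 167/3979 = 0.04197
Overall risk P(Y=1) = π·p₁ + (1−π)·p₀ = 0.81×0.12004 + 0.19×0.04197 = 0.1052.
Under exogeneity, PAF = [P(Y=1) − p₀] / P(Y=1).
PAF = (0.1052 − 0.04197) / 0.1052 ≈ 0.6011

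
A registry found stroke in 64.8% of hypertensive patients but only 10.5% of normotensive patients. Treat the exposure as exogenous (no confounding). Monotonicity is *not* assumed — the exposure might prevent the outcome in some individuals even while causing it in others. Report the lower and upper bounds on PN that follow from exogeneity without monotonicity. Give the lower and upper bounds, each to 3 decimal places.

0.838 ≤ PN ≤ 1.000

p₁ = 0.648, p₀ = 0.105.
Under exogeneity alone the bounds on PN are max{0,(p₁−p₀)/p₁} ≤ PN ≤ min{1,(1−p₀)/p₁}.
  lower = (p₁ − p₀)/p₁ = 0.543 / 0.648 ≈ 0.8380
  upper = min{1, (1 − p₀)/p₁} = 0.895 / 0.648 ≈ 1.3812 → capped at 1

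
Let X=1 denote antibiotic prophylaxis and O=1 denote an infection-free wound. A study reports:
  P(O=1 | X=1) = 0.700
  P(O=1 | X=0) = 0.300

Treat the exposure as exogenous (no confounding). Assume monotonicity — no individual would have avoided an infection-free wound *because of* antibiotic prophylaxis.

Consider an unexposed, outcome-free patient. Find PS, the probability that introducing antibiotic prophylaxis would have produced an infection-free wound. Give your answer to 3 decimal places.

PS ≈ 0.571

Let p₁ = 0.7, p₀ = 0.3.
Under exogeneity and monotonicity, PS = (p₁ − p₀) / (1 − p₀).
PS = (0.7 − 0.3) / (1 − 0.3) = 0.4 / 0.7 ≈ 0.5714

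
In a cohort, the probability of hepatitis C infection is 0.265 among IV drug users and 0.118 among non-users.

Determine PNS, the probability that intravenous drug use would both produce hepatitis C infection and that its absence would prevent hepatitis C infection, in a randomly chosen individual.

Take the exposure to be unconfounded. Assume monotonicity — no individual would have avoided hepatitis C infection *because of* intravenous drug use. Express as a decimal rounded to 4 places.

PNS ≈ 0.1470

Let p₁ = 0.265, p₀ = 0.118.
Under exogeneity and monotonicity, PNS = p₁ − p₀.
PNS = 0.265 − 0.118 = 0.147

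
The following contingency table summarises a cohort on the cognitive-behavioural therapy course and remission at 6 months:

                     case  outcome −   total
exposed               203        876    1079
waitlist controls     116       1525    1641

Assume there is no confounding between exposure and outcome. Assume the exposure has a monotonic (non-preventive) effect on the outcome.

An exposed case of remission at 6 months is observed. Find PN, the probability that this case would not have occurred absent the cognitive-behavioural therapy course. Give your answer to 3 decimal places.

PN ≈ 0.624

p₁ = P(outcome | exposed) = 203/1079 = 0.18814
p₀ = P(outcome | unexposed) = 116/1641 = 0.070689
Under exogeneity and monotonicity, PN = (p₁ − p₀)/p₁.
PN = (0.18814 − 0.070689) / 0.18814 ≈ 0.6243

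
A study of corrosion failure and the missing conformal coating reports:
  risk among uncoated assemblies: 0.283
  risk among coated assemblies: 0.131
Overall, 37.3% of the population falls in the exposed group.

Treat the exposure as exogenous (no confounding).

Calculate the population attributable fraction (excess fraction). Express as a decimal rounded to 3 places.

Let p₁ = 0.283, p₀ = 0.131.
Overall risk P(Y=1) = π·p₁ + (1−π)·p₀ = 0.373×0.283 + 0.627×0.131 = 0.1877.
Under exogeneity, PAF = [P(Y=1) − p₀] / P(Y=1).
PAF = (0.1877 − 0.131) / 0.1877 ≈ 0.3021

PAF ≈ 0.302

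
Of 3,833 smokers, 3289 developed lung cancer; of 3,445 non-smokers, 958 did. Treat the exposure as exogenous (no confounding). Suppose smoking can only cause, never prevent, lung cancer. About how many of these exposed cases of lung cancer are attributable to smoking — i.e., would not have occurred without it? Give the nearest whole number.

p₁ = P(outcome | exposed) = 3289/3833 = 0.85807
p₀ = P(outcome | unexposed) = 958/3445 = 0.27808
PN = (p₁ − p₀)/p₁ = (0.85807 − 0.27808) / 0.85807 ≈ 0.67592.
Attributable cases ≈ PN × (exposed cases) = 0.67592 × 3289 ≈ 2223.10.

about 2223 cases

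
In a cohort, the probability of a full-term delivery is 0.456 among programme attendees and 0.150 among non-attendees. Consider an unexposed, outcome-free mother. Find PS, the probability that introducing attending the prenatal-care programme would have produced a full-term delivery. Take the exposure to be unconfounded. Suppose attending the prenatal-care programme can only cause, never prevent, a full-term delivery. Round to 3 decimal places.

PS ≈ 0.360

Let p₁ = 0.456, p₀ = 0.15.
Under exogeneity and monotonicity, PS = (p₁ − p₀) / (1 − p₀).
PS = (0.456 − 0.15) / (1 − 0.15) = 0.306 / 0.85 ≈ 0.3600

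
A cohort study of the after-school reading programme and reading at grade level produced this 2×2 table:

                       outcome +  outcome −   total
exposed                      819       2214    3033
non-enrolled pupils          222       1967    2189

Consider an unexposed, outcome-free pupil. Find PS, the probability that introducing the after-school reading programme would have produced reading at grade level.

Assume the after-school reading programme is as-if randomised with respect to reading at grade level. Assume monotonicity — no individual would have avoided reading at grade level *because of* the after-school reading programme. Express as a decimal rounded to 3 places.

PS ≈ 0.188

p₁ = P(outcome | exposed) = 819/3033 = 0.27003
p₀ = P(outcome | unexposed) = 222/2189 = 0.10142
Under exogeneity and monotonicity, PS = (p₁ − p₀) / (1 − p₀).
PS = (0.27003 − 0.10142) / (1 − 0.10142) = 0.16861 / 0.89858 ≈ 0.1876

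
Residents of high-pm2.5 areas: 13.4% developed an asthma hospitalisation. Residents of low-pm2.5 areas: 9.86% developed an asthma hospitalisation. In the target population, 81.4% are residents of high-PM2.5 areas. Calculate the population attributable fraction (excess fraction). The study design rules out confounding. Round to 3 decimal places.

PAF ≈ 0.226

p₁ = 0.134, p₀ = 0.0986.
Overall risk P(Y=1) = π·p₁ + (1−π)·p₀ = 0.814×0.134 + 0.186×0.0986 = 0.12742.
Under exogeneity, PAF = [P(Y=1) − p₀] / P(Y=1).
PAF = (0.12742 − 0.0986) / 0.12742 ≈ 0.2262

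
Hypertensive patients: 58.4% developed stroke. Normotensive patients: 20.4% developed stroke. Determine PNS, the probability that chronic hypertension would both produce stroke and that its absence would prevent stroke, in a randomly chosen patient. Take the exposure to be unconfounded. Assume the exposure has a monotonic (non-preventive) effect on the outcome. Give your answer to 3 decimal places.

p₁ = 0.584, p₀ = 0.204.
Under exogeneity and monotonicity, PNS = p₁ − p₀.
PNS = 0.584 − 0.204 = 0.38

PNS ≈ 0.380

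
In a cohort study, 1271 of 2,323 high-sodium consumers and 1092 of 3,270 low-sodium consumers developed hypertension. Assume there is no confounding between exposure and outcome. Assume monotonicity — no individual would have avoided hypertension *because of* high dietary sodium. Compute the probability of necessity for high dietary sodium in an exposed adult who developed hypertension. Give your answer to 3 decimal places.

PN ≈ 0.390

p₁ = P(outcome | exposed) = 1271/2323 = 0.54714
p₀ = P(outcome | unexposed) = 1092/3270 = 0.33394
Under exogeneity and monotonicity, PN = (p₁ − p₀) / p₁.
PN = (0.54714 − 0.33394) / 0.54714 = 0.21319 / 0.54714 ≈ 0.3897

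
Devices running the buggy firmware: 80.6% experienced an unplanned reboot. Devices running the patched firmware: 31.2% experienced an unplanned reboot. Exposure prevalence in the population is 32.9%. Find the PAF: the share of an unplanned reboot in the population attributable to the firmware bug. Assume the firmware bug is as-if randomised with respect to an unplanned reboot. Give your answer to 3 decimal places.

p₁ = 0.806, p₀ = 0.312.
Overall risk P(Y=1) = π·p₁ + (1−π)·p₀ = 0.329×0.806 + 0.671×0.312 = 0.47453.
Under exogeneity, PAF = [P(Y=1) − p₀] / P(Y=1).
PAF = (0.47453 − 0.312) / 0.47453 ≈ 0.3425

PAF ≈ 0.343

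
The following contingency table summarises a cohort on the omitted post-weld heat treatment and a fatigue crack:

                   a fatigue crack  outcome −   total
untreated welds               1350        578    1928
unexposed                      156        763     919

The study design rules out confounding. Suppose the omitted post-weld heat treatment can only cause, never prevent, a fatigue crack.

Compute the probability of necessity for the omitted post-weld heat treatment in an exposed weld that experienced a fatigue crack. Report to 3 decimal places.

PN ≈ 0.758

p₁ = P(outcome | exposed) = 1350/1928 = 0.70021
p₀ = P(outcome | unexposed) = 156/919 = 0.16975
Under exogeneity and monotonicity, PN = (p₁ − p₀) / p₁.
PN = (0.70021 − 0.16975) / 0.70021 = 0.53046 / 0.70021 ≈ 0.7576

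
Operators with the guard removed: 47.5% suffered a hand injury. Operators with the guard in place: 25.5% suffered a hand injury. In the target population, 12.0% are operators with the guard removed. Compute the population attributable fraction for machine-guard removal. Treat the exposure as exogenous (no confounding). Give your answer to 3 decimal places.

PAF ≈ 0.094

p₁ = 0.475, p₀ = 0.255.
Overall risk P(Y=1) = π·p₁ + (1−π)·p₀ = 0.12×0.475 + 0.88×0.255 = 0.2814.
Under exogeneity, PAF = [P(Y=1) − p₀] / P(Y=1).
PAF = (0.2814 − 0.255) / 0.2814 ≈ 0.0938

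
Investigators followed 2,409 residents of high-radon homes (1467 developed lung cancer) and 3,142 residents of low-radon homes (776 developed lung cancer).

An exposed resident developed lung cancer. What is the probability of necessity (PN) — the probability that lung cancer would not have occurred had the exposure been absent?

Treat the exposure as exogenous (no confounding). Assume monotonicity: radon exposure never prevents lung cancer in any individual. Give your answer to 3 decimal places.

PN ≈ 0.594

p₁ = P(outcome | exposed) = 1467/2409 = 0.60897
p₀ = P(outcome | unexposed) = 776/3142 = 0.24698
Under exogeneity and monotonicity, PN = (p₁ − p₀) / p₁.
PN = (0.60897 − 0.24698) / 0.60897 = 0.36199 / 0.60897 ≈ 0.5944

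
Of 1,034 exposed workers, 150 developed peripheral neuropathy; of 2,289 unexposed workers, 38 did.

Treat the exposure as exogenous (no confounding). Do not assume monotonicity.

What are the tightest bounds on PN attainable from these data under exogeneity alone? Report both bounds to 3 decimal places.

0.886 ≤ PN ≤ 1.000

p₁ = P(outcome | exposed) = 150/1034 = 0.14507
p₀ = P(outcome | unexposed) = 38/2289 = 0.016601
Under exogeneity alone the bounds on PN are max{0,(p₁−p₀)/p₁} ≤ PN ≤ min{1,(1−p₀)/p₁}.
  lower = (p₁ − p₀)/p₁ = 0.12847 / 0.14507 ≈ 0.8856
  upper = min{1, (1 − p₀)/p₁} = 0.9834 / 0.14507 ≈ 6.7789 → capped at 1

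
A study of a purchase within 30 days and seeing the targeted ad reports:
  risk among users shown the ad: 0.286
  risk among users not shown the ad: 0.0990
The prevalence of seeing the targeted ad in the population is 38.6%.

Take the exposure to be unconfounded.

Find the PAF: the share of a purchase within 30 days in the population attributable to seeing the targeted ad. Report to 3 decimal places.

Let p₁ = 0.286, p₀ = 0.099.
Overall risk P(Y=1) = π·p₁ + (1−π)·p₀ = 0.386×0.286 + 0.614×0.099 = 0.17118.
Under exogeneity, PAF = [P(Y=1) − p₀] / P(Y=1).
PAF = (0.17118 − 0.099) / 0.17118 ≈ 0.4217

PAF ≈ 0.422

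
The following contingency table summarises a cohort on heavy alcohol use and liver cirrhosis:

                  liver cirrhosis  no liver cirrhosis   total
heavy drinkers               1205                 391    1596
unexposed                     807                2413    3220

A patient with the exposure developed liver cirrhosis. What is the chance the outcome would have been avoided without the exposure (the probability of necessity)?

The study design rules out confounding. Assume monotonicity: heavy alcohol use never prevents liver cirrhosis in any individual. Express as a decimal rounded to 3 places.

PN ≈ 0.668

p₁ = P(outcome | exposed) = 1205/1596 = 0.75501
p₀ = P(outcome | unexposed) = 807/3220 = 0.25062
Under exogeneity and monotonicity, PN = (p₁ − p₀) / p₁.
PN = (0.75501 − 0.25062) / 0.75501 = 0.50439 / 0.75501 ≈ 0.6681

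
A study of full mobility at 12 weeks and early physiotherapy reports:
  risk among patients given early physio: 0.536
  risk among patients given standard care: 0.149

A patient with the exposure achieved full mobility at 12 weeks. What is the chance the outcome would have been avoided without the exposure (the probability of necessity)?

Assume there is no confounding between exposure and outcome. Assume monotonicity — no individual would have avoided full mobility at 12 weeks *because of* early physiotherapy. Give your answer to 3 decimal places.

PN ≈ 0.722

Let p₁ = 0.536, p₀ = 0.149.
Under exogeneity and monotonicity, PN = (p₁ − p₀) / p₁.
PN = (0.536 − 0.149) / 0.536 = 0.387 / 0.536 ≈ 0.7220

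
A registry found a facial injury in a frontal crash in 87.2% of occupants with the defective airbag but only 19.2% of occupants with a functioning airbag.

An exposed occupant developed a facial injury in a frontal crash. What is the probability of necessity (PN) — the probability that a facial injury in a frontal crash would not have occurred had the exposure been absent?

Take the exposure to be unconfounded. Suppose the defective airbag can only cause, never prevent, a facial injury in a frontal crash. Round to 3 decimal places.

PN ≈ 0.780

p₁ = 0.872, p₀ = 0.192.
Under exogeneity and monotonicity, PN = (p₁ − p₀) / p₁.
PN = (0.872 − 0.192) / 0.872 = 0.68 / 0.872 ≈ 0.7798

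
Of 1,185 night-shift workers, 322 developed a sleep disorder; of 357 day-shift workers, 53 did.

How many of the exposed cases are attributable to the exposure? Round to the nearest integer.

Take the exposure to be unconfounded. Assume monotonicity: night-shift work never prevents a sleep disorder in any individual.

about 146 cases

p₁ = P(outcome | exposed) = 322/1185 = 0.27173
p₀ = P(outcome | unexposed) = 53/357 = 0.14846
PN = (p₁ − p₀)/p₁ = (0.27173 − 0.14846) / 0.27173 ≈ 0.45365.
Attributable cases ≈ PN × (exposed cases) = 0.45365 × 322 ≈ 146.08.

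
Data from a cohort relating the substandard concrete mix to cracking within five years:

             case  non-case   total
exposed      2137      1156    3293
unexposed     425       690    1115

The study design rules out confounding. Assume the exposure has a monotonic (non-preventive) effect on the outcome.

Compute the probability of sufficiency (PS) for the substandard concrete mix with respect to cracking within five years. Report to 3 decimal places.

p₁ = P(outcome | exposed) = 2137/3293 = 0.64895
p₀ = P(outcome | unexposed) = 425/1115 = 0.38117
Under exogeneity and monotonicity, PS = (p₁ − p₀)/(1 − p₀).
PS = (0.64895 − 0.38117) / 0.61883 ≈ 0.4327

PS ≈ 0.433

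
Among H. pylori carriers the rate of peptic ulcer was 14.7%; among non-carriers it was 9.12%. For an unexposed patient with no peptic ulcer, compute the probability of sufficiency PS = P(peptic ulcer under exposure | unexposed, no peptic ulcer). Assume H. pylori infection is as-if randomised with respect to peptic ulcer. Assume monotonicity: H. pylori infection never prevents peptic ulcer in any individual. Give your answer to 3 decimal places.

p₁ = 0.147, p₀ = 0.0912.
Under exogeneity and monotonicity, PS = (p₁ − p₀) / (1 − p₀).
PS = (0.147 − 0.0912) / (1 − 0.0912) = 0.0558 / 0.9088 ≈ 0.0614

PS ≈ 0.061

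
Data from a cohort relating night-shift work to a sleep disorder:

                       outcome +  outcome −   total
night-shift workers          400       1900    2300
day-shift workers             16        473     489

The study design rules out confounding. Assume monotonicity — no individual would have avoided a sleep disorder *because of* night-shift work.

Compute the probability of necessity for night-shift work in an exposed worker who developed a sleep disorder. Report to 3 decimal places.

p₁ = P(outcome | exposed) = 400/2300 = 0.17391
p₀ = P(outcome | unexposed) = 16/489 = 0.03272
Under exogeneity and monotonicity, PN = (p₁ − p₀)/p₁.
PN = (0.17391 − 0.03272) / 0.17391 ≈ 0.8119

PN ≈ 0.812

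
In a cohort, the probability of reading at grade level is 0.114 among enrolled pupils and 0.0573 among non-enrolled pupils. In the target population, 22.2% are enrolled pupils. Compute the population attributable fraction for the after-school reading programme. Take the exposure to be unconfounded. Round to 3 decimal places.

PAF ≈ 0.180

Let p₁ = 0.114, p₀ = 0.0573.
Overall risk P(Y=1) = π·p₁ + (1−π)·p₀ = 0.222×0.114 + 0.778×0.0573 = 0.069887.
Under exogeneity, PAF = [P(Y=1) − p₀] / P(Y=1).
PAF = (0.069887 − 0.0573) / 0.069887 ≈ 0.1801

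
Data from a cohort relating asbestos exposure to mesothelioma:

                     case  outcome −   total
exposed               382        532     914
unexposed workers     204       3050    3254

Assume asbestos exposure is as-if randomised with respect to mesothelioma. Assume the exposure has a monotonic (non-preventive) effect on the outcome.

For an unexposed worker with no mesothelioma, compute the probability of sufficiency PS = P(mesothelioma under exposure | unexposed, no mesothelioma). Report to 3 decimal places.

PS ≈ 0.379

p₁ = P(outcome | exposed) = 382/914 = 0.41794
p₀ = P(outcome | unexposed) = 204/3254 = 0.062692
Under exogeneity and monotonicity, PS = (p₁ − p₀)/(1 − p₀).
PS = (0.41794 − 0.062692) / 0.93731 ≈ 0.3790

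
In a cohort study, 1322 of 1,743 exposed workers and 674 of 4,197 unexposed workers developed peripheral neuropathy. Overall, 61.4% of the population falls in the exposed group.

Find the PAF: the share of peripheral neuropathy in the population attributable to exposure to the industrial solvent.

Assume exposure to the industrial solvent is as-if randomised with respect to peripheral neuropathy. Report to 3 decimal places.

PAF ≈ 0.696

p₁ = P(outcome | exposed) = 1322/1743 = 0.75846
p₀ = P(outcome | unexposed) = 674/4197 = 0.16059
Overall risk P(Y=1) = π·p₁ + (1−π)·p₀ = 0.614×0.75846 + 0.386×0.16059 = 0.52768.
Under exogeneity, PAF = [P(Y=1) − p₀] / P(Y=1).
PAF = (0.52768 − 0.16059) / 0.52768 ≈ 0.6957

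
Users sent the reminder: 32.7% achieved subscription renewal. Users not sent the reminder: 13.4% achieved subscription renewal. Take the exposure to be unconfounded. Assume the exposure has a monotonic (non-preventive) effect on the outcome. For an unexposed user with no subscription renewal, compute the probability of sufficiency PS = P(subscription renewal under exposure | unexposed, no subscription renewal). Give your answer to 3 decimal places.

PS ≈ 0.223

p₁ = 0.327, p₀ = 0.134.
Under exogeneity and monotonicity, PS = (p₁ − p₀) / (1 − p₀).
PS = (0.327 − 0.134) / (1 − 0.134) = 0.193 / 0.866 ≈ 0.2229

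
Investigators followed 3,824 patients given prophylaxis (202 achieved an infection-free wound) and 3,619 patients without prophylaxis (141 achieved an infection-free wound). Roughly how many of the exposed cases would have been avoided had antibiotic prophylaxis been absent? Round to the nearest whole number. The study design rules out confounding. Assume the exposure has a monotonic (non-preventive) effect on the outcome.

p₁ = P(outcome | exposed) = 202/3824 = 0.052824
p₀ = P(outcome | unexposed) = 141/3619 = 0.038961
PN = (p₁ − p₀)/p₁ = (0.052824 − 0.038961) / 0.052824 ≈ 0.26244.
Attributable cases ≈ PN × (exposed cases) = 0.26244 × 202 ≈ 53.01.

about 53 cases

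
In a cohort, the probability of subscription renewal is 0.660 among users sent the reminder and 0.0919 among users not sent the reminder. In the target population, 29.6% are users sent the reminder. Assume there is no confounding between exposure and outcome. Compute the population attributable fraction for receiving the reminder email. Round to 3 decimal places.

PAF ≈ 0.647

Let p₁ = 0.66, p₀ = 0.0919.
Overall risk P(Y=1) = π·p₁ + (1−π)·p₀ = 0.296×0.66 + 0.704×0.0919 = 0.26006.
Under exogeneity, PAF = [P(Y=1) − p₀] / P(Y=1).
PAF = (0.26006 − 0.0919) / 0.26006 ≈ 0.6466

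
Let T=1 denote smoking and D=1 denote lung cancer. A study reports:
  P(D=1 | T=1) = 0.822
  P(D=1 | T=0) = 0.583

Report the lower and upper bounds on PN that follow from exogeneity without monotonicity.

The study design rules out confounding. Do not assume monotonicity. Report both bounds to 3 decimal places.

0.291 ≤ PN ≤ 0.507

Let p₁ = 0.822, p₀ = 0.583.
Under exogeneity alone the bounds on PN are max{0,(p₁−p₀)/p₁} ≤ PN ≤ min{1,(1−p₀)/p₁}.
  lower = (p₁ − p₀)/p₁ = 0.239 / 0.822 ≈ 0.2908
  upper = min{1, (1 − p₀)/p₁} = 0.417 / 0.822 ≈ 0.5073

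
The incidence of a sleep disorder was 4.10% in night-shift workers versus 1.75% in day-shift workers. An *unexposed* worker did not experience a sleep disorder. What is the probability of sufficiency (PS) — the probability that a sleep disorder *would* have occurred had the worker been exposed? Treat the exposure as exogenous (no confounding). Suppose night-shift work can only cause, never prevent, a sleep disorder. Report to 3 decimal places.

p₁ = 0.041, p₀ = 0.0175.
Under exogeneity and monotonicity, PS = (p₁ − p₀) / (1 − p₀).
PS = (0.041 − 0.0175) / (1 − 0.0175) = 0.0235 / 0.9825 ≈ 0.0239

PS ≈ 0.024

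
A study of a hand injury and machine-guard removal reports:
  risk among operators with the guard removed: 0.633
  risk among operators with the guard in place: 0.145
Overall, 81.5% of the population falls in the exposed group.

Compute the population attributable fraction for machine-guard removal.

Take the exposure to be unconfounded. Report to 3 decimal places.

Let p₁ = 0.633, p₀ = 0.145.
Overall risk P(Y=1) = π·p₁ + (1−π)·p₀ = 0.815×0.633 + 0.185×0.145 = 0.54272.
Under exogeneity, PAF = [P(Y=1) − p₀] / P(Y=1).
PAF = (0.54272 − 0.145) / 0.54272 ≈ 0.7328

PAF ≈ 0.733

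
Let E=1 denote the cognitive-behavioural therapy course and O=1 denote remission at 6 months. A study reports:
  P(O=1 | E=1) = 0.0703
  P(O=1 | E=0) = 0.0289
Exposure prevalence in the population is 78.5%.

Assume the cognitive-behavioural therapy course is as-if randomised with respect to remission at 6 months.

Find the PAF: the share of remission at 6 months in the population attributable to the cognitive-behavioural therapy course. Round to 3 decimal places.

PAF ≈ 0.529

Let p₁ = 0.0703, p₀ = 0.0289.
Overall risk P(Y=1) = π·p₁ + (1−π)·p₀ = 0.785×0.0703 + 0.215×0.0289 = 0.061399.
Under exogeneity, PAF = [P(Y=1) − p₀] / P(Y=1).
PAF = (0.061399 − 0.0289) / 0.061399 ≈ 0.5293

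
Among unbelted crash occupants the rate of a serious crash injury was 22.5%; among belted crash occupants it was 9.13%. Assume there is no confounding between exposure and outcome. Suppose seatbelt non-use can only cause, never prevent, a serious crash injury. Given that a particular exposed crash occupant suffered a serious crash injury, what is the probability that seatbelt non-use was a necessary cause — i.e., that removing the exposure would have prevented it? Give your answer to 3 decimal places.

PN ≈ 0.594

p₁ = 0.225, p₀ = 0.0913.
Under exogeneity and monotonicity, PN = (p₁ − p₀) / p₁.
PN = (0.225 − 0.0913) / 0.225 = 0.1337 / 0.225 ≈ 0.5942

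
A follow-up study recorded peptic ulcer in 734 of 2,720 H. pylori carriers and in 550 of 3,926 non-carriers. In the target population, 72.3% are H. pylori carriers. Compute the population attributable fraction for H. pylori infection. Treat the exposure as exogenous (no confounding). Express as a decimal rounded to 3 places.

PAF ≈ 0.401

p₁ = P(outcome | exposed) = 734/2720 = 0.26985
p₀ = P(outcome | unexposed) = 550/3926 = 0.14009
Overall risk P(Y=1) = π·p₁ + (1−π)·p₀ = 0.723×0.26985 + 0.277×0.14009 = 0.23391.
Under exogeneity, PAF = [P(Y=1) − p₀] / P(Y=1).
PAF = (0.23391 − 0.14009) / 0.23391 ≈ 0.4011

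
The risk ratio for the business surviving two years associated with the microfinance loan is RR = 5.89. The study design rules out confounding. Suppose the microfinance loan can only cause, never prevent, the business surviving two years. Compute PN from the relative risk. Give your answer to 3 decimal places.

Under exogeneity and monotonicity, PN = (RR − 1) / RR = 1 − 1/RR.
PN = (5.89 − 1) / 5.89 = 4.89 / 5.89 ≈ 0.8302

PN ≈ 0.830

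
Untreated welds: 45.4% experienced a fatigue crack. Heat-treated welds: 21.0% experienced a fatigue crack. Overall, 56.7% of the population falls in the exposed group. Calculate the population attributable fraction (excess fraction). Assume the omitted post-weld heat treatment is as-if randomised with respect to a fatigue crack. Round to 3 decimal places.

p₁ = 0.454, p₀ = 0.21.
Overall risk P(Y=1) = π·p₁ + (1−π)·p₀ = 0.567×0.454 + 0.433×0.21 = 0.34835.
Under exogeneity, PAF = [P(Y=1) − p₀] / P(Y=1).
PAF = (0.34835 − 0.21) / 0.34835 ≈ 0.3972

PAF ≈ 0.397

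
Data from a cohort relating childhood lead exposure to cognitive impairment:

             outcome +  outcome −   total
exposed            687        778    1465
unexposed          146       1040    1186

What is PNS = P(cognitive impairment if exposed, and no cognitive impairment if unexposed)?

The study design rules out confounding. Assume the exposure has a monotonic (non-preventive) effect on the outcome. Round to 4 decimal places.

PNS ≈ 0.3458

p₁ = P(outcome | exposed) = 687/1465 = 0.46894
p₀ = P(outcome | unexposed) = 146/1186 = 0.1231
Under exogeneity and monotonicity, PNS = p₁ − p₀.
PNS = 0.46894 − 0.1231 = 0.34584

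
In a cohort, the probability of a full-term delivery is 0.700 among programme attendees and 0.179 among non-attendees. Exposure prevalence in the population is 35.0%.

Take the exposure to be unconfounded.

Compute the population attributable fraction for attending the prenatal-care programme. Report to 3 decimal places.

Let p₁ = 0.7, p₀ = 0.179.
Overall risk P(Y=1) = π·p₁ + (1−π)·p₀ = 0.35×0.7 + 0.65×0.179 = 0.36135.
Under exogeneity, PAF = [P(Y=1) − p₀] / P(Y=1).
PAF = (0.36135 − 0.179) / 0.36135 ≈ 0.5046

PAF ≈ 0.505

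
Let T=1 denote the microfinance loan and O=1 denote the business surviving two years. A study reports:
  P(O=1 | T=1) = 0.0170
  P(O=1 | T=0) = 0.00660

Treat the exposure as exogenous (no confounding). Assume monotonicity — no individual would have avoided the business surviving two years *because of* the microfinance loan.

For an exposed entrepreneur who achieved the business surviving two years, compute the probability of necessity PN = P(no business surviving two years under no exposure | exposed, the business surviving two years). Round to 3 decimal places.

PN ≈ 0.612

Let p₁ = 0.017, p₀ = 0.0066.
Under exogeneity and monotonicity, PN = (p₁ − p₀) / p₁.
PN = (0.017 − 0.0066) / 0.017 = 0.0104 / 0.017 ≈ 0.6118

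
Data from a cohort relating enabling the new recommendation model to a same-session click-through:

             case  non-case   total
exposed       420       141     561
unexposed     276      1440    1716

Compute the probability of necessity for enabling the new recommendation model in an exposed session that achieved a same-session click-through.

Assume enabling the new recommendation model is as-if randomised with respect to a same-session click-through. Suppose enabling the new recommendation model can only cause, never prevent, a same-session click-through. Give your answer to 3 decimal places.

p₁ = P(outcome | exposed) = 420/561 = 0.74866
p₀ = P(outcome | unexposed) = 276/1716 = 0.16084
Under exogeneity and monotonicity, PN = (p₁ − p₀) / p₁.
PN = (0.74866 − 0.16084) / 0.74866 = 0.58782 / 0.74866 ≈ 0.7852

PN ≈ 0.785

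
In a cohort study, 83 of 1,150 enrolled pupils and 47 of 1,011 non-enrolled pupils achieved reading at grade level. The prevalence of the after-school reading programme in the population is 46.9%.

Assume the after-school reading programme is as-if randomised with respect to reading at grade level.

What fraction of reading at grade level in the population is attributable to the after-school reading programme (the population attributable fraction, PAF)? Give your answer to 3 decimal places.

p₁ = P(outcome | exposed) = 83/1150 = 0.072174
p₀ = P(outcome | unexposed) = 47/1011 = 0.046489
Overall risk P(Y=1) = π·p₁ + (1−π)·p₀ = 0.469×0.072174 + 0.531×0.046489 = 0.058535.
Under exogeneity, PAF = [P(Y=1) − p₀] / P(Y=1).
PAF = (0.058535 − 0.046489) / 0.058535 ≈ 0.2058

PAF ≈ 0.206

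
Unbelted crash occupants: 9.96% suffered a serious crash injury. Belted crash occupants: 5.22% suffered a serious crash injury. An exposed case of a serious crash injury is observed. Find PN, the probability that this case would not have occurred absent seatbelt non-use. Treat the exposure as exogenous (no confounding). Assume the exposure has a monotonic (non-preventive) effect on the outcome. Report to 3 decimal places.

PN ≈ 0.476

p₁ = 0.0996, p₀ = 0.0522.
Under exogeneity and monotonicity, PN = (p₁ − p₀) / p₁.
PN = (0.0996 − 0.0522) / 0.0996 = 0.0474 / 0.0996 ≈ 0.4759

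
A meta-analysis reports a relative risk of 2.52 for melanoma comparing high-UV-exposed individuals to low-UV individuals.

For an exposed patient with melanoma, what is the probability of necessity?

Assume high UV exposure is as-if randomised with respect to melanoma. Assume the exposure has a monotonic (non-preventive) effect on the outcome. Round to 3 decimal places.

PN ≈ 0.603

Under exogeneity and monotonicity, PN = (RR − 1) / RR = 1 − 1/RR.
PN = (2.52 − 1) / 2.52 = 1.52 / 2.52 ≈ 0.6032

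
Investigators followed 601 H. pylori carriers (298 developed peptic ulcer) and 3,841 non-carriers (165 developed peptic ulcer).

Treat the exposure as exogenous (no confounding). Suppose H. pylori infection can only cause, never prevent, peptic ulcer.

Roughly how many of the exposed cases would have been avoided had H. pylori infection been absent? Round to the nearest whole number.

p₁ = P(outcome | exposed) = 298/601 = 0.49584
p₀ = P(outcome | unexposed) = 165/3841 = 0.042958
PN = (p₁ − p₀)/p₁ = (0.49584 − 0.042958) / 0.49584 ≈ 0.91336.
Attributable cases ≈ PN × (exposed cases) = 0.91336 × 298 ≈ 272.18.

about 272 cases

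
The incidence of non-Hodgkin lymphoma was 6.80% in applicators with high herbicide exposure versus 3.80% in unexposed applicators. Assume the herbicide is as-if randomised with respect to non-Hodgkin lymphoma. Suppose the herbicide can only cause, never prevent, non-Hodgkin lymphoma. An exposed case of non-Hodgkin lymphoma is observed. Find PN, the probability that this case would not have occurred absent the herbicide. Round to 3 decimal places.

p₁ = 0.068, p₀ = 0.038.
Under exogeneity and monotonicity, PN = (p₁ − p₀) / p₁.
PN = (0.068 − 0.038) / 0.068 = 0.03 / 0.068 ≈ 0.4412

PN ≈ 0.441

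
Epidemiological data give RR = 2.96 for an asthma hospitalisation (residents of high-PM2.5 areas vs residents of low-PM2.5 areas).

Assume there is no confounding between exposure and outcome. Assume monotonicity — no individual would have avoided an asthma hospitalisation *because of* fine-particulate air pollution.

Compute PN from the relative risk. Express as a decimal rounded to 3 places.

PN ≈ 0.662

Under exogeneity and monotonicity, PN = (RR − 1) / RR = 1 − 1/RR.
PN = (2.96 − 1) / 2.96 = 1.96 / 2.96 ≈ 0.6622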